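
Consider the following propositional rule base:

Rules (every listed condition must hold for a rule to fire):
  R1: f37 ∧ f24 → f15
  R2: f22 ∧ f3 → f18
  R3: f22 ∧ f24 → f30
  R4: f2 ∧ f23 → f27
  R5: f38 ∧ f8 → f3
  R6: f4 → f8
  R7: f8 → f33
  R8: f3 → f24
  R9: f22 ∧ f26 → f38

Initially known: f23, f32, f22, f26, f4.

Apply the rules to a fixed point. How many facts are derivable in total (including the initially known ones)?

12

Round 1: R6 [f4 → f8]; R9 [f22 ∧ f26 → f38]. New: f8, f38.
Round 2: R5 [f38 ∧ f8 → f3]; R7 [f8 → f33]. New: f3, f33.
Round 3: R2 [f22 ∧ f3 → f18]; R8 [f3 → f24]. New: f18, f24.
Round 4: R3 [f22 ∧ f24 → f30]. New: f30.
Closure: {f18, f22, f23, f24, f26, f3, f30, f32, f33, f38, f4, f8} — 12 facts.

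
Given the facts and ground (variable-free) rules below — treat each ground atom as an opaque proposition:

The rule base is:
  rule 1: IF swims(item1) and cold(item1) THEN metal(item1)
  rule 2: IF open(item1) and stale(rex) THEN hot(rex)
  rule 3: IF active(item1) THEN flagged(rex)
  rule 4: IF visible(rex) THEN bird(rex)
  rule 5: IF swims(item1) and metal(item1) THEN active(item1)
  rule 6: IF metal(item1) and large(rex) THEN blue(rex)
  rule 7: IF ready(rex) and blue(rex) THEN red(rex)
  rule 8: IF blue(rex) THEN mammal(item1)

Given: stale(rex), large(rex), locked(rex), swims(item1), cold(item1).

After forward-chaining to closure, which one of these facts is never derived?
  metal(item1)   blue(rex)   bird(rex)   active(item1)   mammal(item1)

[1] rule 1 [IF swims(item1) and cold(item1) THEN metal(item1)]. ⇒ new: metal(item1).
[2] rule 5 [IF swims(item1) and metal(item1) THEN active(item1)]; rule 6 [IF metal(item1) and large(rex) THEN blue(rex)]. ⇒ new: active(item1), blue(rex).
[3] rule 3 [IF active(item1) THEN flagged(rex)]; rule 8 [IF blue(rex) THEN mammal(item1)]. ⇒ new: flagged(rex), mammal(item1).
Derived: blue(rex) (round 2), mammal(item1) (round 3), metal(item1) (round 1), active(item1) (round 2). bird(rex) never appears in any round.

bird(rex)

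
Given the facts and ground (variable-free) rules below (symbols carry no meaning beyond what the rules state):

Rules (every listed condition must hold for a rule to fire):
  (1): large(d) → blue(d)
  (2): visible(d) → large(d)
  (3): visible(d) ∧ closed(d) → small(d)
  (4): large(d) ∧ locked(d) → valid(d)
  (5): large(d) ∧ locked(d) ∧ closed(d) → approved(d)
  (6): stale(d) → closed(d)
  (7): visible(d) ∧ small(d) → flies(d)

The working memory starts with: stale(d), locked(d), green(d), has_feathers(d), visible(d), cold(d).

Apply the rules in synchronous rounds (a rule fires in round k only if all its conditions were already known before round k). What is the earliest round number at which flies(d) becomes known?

3

Round 1 — (2), (6), derive large(d), closed(d).
Round 2 — (1), (3), (4), (5), derive blue(d), small(d), valid(d), approved(d).
Round 3 — (7), derive flies(d).
flies(d) first appears in round 3.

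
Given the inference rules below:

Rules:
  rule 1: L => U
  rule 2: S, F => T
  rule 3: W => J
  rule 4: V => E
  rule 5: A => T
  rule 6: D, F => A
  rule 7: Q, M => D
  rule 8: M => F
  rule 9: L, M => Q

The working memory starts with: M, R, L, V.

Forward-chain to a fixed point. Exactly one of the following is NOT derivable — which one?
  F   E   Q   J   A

J

Round 1: rule 1 [L => U]; rule 4 [V => E]; rule 8 [M => F]; rule 9 [L, M => Q]. New: U, E, F, Q.
Round 2: rule 7 [Q, M => D]. New: D.
Round 3: rule 6 [D, F => A]. New: A.
Round 4: rule 5 [A => T]. New: T.
Derived: Q (round 1), F (round 1), E (round 1), A (round 3). J never appears in any round.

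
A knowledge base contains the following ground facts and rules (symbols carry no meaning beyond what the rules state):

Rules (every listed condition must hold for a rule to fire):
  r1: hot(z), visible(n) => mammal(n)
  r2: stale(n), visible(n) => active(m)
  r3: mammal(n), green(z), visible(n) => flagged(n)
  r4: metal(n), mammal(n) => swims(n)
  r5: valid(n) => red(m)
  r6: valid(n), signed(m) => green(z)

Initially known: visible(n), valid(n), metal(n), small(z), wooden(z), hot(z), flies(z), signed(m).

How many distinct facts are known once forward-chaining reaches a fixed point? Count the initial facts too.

13

Round 1 — r1, r5, r6, derive mammal(n), red(m), green(z).
Round 2 — r3, r4, derive flagged(n), swims(n).
Closure: {flagged(n), flies(z), green(z), hot(z), mammal(n), metal(n), red(m), signed(m), small(z), swims(n), valid(n), visible(n), wooden(z)} — 13 facts.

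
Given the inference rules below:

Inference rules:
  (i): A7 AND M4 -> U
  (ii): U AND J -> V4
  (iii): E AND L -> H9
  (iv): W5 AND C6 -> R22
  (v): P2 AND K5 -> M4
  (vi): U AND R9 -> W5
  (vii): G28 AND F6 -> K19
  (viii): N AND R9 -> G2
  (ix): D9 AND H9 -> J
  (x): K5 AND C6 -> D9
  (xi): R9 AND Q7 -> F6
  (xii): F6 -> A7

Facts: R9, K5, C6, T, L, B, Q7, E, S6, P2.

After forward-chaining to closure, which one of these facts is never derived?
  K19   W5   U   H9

Round 1: (iii) [E AND L -> H9]; (v) [P2 AND K5 -> M4]; (x) [K5 AND C6 -> D9]; (xi) [R9 AND Q7 -> F6]. New: H9, M4, D9, F6.
Round 2: (ix) [D9 AND H9 -> J]; (xii) [F6 -> A7]. New: J, A7.
Round 3: (i) [A7 AND M4 -> U]. New: U.
Round 4: (ii) [U AND J -> V4]; (vi) [U AND R9 -> W5]. New: V4, W5.
Round 5: (iv) [W5 AND C6 -> R22]. New: R22.
Derived: H9 (round 1), U (round 3), W5 (round 4). K19 never appears in any round.

K19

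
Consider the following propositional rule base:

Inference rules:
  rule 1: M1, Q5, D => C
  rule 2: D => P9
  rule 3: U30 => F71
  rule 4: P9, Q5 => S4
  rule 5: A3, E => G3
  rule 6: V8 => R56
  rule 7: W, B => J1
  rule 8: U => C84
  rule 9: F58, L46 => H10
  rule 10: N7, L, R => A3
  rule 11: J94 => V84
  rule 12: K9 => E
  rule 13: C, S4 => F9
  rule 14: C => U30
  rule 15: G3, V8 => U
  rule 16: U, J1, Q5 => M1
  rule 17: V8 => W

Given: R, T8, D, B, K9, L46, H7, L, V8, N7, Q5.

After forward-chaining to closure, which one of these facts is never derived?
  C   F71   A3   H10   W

Round 1 — rule 2, rule 6, rule 10, rule 12, rule 17, derive P9, R56, A3, E, W.
Round 2 — rule 4, rule 5, rule 7, derive S4, G3, J1.
Round 3 — rule 15, derive U.
Round 4 — rule 8, rule 16, derive C84, M1.
Round 5 — rule 1, derive C.
Round 6 — rule 13, rule 14, derive F9, U30.
Round 7 — rule 3, derive F71.
Derived: W (round 1), A3 (round 1), C (round 5), F71 (round 7). H10 never appears in any round.

H10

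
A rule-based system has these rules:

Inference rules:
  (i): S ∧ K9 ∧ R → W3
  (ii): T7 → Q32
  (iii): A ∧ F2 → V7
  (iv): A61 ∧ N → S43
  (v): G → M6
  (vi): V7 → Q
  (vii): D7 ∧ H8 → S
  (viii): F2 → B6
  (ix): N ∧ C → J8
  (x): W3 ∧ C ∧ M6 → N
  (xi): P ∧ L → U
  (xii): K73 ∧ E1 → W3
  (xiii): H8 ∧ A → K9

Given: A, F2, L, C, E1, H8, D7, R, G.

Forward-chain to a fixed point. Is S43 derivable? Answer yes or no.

no

Round 1: (iii) [A ∧ F2 → V7]; (v) [G → M6]; (vii) [D7 ∧ H8 → S]; (viii) [F2 → B6]; (xiii) [H8 ∧ A → K9]. New: V7, M6, S, B6, K9.
Round 2: (i) [S ∧ K9 ∧ R → W3]; (vi) [V7 → Q]. New: W3, Q.
Round 3: (x) [W3 ∧ C ∧ M6 → N]. New: N.
Round 4: (ix) [N ∧ C → J8]. New: J8.
Fixed point reached. S43 is concluded only by (iv); (iv) needs A61 (never derived).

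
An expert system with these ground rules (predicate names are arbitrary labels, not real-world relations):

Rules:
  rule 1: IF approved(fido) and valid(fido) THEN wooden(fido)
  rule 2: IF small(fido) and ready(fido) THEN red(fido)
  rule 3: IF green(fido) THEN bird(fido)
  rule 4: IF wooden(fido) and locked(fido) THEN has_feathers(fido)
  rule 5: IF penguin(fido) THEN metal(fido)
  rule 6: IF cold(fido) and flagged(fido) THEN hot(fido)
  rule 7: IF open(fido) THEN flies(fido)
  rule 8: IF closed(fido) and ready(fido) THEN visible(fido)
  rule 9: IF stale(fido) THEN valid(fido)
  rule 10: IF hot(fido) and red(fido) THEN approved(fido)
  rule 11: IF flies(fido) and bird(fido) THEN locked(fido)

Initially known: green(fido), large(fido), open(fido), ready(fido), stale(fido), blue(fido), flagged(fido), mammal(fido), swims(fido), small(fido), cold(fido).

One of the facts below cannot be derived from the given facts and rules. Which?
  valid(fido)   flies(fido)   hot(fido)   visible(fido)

visible(fido)

Round 1: rule 2 [IF small(fido) and ready(fido) THEN red(fido)]; rule 3 [IF green(fido) THEN bird(fido)]; rule 6 [IF cold(fido) and flagged(fido) THEN hot(fido)]; rule 7 [IF open(fido) THEN flies(fido)]; rule 9 [IF stale(fido) THEN valid(fido)]. New: red(fido), bird(fido), hot(fido), flies(fido), valid(fido).
Round 2: rule 10 [IF hot(fido) and red(fido) THEN approved(fido)]; rule 11 [IF flies(fido) and bird(fido) THEN locked(fido)]. New: approved(fido), locked(fido).
Round 3: rule 1 [IF approved(fido) and valid(fido) THEN wooden(fido)]. New: wooden(fido).
Round 4: rule 4 [IF wooden(fido) and locked(fido) THEN has_feathers(fido)]. New: has_feathers(fido).
Derived: hot(fido) (round 1), flies(fido) (round 1), valid(fido) (round 1). visible(fido) never appears in any round.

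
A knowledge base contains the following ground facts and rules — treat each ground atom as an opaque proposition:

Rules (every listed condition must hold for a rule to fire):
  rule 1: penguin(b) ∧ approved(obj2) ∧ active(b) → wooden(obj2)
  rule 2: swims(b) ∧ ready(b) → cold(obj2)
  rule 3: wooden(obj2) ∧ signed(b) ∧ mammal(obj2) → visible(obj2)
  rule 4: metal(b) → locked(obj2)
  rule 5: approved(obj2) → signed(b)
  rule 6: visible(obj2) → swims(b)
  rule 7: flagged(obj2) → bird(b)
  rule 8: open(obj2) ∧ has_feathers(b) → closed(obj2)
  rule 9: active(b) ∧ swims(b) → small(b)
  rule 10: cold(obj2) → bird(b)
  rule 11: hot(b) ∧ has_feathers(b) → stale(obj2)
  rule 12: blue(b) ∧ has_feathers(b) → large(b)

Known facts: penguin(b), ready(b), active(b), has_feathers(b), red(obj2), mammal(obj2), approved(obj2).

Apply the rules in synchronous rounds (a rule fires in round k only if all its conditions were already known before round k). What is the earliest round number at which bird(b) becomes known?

Round 1 — rule 1, rule 5, derive wooden(obj2), signed(b).
Round 2 — rule 3, derive visible(obj2).
Round 3 — rule 6, derive swims(b).
Round 4 — rule 2, rule 9, derive cold(obj2), small(b).
Round 5 — rule 10, derive bird(b).
bird(b) first appears in round 5.

5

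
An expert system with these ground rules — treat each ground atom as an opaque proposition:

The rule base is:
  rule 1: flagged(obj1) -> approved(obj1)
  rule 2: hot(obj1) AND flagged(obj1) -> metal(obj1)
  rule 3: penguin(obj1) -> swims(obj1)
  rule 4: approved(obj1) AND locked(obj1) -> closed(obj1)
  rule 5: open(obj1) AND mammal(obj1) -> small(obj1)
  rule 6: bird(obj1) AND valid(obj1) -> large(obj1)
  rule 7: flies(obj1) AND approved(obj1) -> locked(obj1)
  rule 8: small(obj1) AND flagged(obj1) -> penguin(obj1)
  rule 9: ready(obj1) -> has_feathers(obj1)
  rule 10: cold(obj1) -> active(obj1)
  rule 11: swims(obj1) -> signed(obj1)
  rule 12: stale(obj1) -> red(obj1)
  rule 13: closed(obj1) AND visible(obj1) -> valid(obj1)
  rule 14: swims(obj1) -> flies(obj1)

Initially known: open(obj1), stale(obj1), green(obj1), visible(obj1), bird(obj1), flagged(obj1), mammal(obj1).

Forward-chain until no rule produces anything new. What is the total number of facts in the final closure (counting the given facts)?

[1] rule 1 [flagged(obj1) -> approved(obj1)]; rule 5 [open(obj1) AND mammal(obj1) -> small(obj1)]; rule 12 [stale(obj1) -> red(obj1)]. ⇒ new: approved(obj1), small(obj1), red(obj1).
[2] rule 8 [small(obj1) AND flagged(obj1) -> penguin(obj1)]. ⇒ new: penguin(obj1).
[3] rule 3 [penguin(obj1) -> swims(obj1)]. ⇒ new: swims(obj1).
[4] rule 11 [swims(obj1) -> signed(obj1)]; rule 14 [swims(obj1) -> flies(obj1)]. ⇒ new: signed(obj1), flies(obj1).
[5] rule 7 [flies(obj1) AND approved(obj1) -> locked(obj1)]. ⇒ new: locked(obj1).
[6] rule 4 [approved(obj1) AND locked(obj1) -> closed(obj1)]. ⇒ new: closed(obj1).
[7] rule 13 [closed(obj1) AND visible(obj1) -> valid(obj1)]. ⇒ new: valid(obj1).
[8] rule 6 [bird(obj1) AND valid(obj1) -> large(obj1)]. ⇒ new: large(obj1).
Closure: {approved(obj1), bird(obj1), closed(obj1), flagged(obj1), flies(obj1), green(obj1), large(obj1), locked(obj1), mammal(obj1), open(obj1), penguin(obj1), red(obj1), signed(obj1), small(obj1), stale(obj1), swims(obj1), valid(obj1), visible(obj1)} — 18 facts.

18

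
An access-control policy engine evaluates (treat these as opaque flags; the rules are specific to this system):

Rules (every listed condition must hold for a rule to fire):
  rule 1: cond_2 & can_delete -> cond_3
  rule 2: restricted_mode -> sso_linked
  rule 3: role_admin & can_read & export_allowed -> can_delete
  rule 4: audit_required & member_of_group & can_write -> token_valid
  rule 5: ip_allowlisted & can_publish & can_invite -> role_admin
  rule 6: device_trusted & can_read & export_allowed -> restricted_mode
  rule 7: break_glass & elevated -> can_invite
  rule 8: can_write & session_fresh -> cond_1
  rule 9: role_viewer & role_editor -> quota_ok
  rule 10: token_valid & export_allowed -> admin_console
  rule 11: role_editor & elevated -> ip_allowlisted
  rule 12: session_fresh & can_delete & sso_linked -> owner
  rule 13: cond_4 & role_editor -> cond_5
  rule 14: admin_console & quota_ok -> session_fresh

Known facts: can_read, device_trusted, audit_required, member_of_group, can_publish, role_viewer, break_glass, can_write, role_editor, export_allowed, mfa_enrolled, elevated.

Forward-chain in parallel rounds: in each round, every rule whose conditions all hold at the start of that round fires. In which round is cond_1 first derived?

Round 1 — rule 4, rule 6, rule 7, rule 9, rule 11, derive token_valid, restricted_mode, can_invite, quota_ok, ip_allowlisted.
Round 2 — rule 2, rule 5, rule 10, derive sso_linked, role_admin, admin_console.
Round 3 — rule 3, rule 14, derive can_delete, session_fresh.
Round 4 — rule 8, rule 12, derive cond_1, owner.
cond_1 first appears in round 4.

4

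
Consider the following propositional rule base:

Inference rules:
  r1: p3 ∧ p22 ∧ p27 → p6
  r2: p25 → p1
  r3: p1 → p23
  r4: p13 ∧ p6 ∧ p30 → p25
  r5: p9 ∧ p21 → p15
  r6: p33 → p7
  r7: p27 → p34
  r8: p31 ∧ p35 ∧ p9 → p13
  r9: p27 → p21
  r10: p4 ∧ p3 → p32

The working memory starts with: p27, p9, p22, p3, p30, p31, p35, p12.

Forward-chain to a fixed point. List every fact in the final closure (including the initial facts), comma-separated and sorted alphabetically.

Round 1: r1 [p3 ∧ p22 ∧ p27 → p6]; r7 [p27 → p34]; r8 [p31 ∧ p35 ∧ p9 → p13]; r9 [p27 → p21]. Adds p6, p34, p13, p21.
Round 2: r4 [p13 ∧ p6 ∧ p30 → p25]; r5 [p9 ∧ p21 → p15]. Adds p25, p15.
Round 3: r2 [p25 → p1]. Adds p1.
Round 4: r3 [p1 → p23]. Adds p23.

p1, p12, p13, p15, p21, p22, p23, p25, p27, p3, p30, p31, p34, p35, p6, p9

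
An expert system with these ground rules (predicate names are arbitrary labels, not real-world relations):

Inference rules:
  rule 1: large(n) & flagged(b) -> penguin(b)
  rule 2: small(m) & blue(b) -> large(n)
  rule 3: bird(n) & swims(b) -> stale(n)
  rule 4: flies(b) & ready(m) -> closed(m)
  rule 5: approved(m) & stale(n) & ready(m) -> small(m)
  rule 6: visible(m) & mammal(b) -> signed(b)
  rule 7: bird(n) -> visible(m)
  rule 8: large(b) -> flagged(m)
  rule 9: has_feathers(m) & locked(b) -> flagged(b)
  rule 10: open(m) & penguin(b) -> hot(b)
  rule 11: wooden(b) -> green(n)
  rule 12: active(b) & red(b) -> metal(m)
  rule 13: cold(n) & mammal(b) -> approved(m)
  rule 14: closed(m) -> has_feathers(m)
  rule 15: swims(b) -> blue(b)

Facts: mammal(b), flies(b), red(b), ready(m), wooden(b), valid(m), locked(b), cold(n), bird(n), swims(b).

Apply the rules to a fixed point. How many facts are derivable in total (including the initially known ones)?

Round 1: rule 3 [bird(n) & swims(b) -> stale(n)]; rule 4 [flies(b) & ready(m) -> closed(m)]; rule 7 [bird(n) -> visible(m)]; rule 11 [wooden(b) -> green(n)]; rule 13 [cold(n) & mammal(b) -> approved(m)]; rule 15 [swims(b) -> blue(b)]. New: stale(n), closed(m), visible(m), green(n), approved(m), blue(b).
Round 2: rule 5 [approved(m) & stale(n) & ready(m) -> small(m)]; rule 6 [visible(m) & mammal(b) -> signed(b)]; rule 14 [closed(m) -> has_feathers(m)]. New: small(m), signed(b), has_feathers(m).
Round 3: rule 2 [small(m) & blue(b) -> large(n)]; rule 9 [has_feathers(m) & locked(b) -> flagged(b)]. New: large(n), flagged(b).
Round 4: rule 1 [large(n) & flagged(b) -> penguin(b)]. New: penguin(b).
Closure: {approved(m), bird(n), blue(b), closed(m), cold(n), flagged(b), flies(b), green(n), has_feathers(m), large(n), locked(b), mammal(b), penguin(b), ready(m), red(b), signed(b), small(m), stale(n), swims(b), valid(m), visible(m), wooden(b)} — 22 facts.

22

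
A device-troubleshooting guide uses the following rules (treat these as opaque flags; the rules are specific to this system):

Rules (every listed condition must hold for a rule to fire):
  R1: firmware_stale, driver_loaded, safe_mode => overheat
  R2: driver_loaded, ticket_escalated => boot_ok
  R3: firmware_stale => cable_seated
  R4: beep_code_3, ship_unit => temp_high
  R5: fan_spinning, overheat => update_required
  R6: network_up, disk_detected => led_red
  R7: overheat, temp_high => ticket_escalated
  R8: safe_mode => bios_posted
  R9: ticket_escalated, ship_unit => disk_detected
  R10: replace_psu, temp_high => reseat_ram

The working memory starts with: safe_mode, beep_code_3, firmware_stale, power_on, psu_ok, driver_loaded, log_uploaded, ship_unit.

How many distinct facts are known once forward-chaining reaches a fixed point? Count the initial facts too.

15

Round 1 — R1, R3, R4, R8, derive overheat, cable_seated, temp_high, bios_posted.
Round 2 — R7, derive ticket_escalated.
Round 3 — R2, R9, derive boot_ok, disk_detected.
Closure: {beep_code_3, bios_posted, boot_ok, cable_seated, disk_detected, driver_loaded, firmware_stale, log_uploaded, overheat, power_on, psu_ok, safe_mode, ship_unit, temp_high, ticket_escalated} — 15 facts.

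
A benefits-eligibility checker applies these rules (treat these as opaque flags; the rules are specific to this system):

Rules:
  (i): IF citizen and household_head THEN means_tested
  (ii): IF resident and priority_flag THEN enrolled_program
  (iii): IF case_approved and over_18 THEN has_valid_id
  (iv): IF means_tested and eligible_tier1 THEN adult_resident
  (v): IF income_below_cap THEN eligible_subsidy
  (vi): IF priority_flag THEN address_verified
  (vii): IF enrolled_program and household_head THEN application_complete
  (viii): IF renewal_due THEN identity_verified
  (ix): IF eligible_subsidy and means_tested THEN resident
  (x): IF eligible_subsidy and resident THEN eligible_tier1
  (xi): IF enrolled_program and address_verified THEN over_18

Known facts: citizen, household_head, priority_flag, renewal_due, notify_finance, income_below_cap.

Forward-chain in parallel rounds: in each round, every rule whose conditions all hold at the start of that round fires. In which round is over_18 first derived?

4

Round 1 fires (i), (v), (vi), (viii), giving means_tested, eligible_subsidy, address_verified, identity_verified.
Round 2 fires (ix), giving resident.
Round 3 fires (ii), (x), giving enrolled_program, eligible_tier1.
Round 4 fires (iv), (vii), (xi), giving adult_resident, application_complete, over_18.
over_18 first appears in round 4.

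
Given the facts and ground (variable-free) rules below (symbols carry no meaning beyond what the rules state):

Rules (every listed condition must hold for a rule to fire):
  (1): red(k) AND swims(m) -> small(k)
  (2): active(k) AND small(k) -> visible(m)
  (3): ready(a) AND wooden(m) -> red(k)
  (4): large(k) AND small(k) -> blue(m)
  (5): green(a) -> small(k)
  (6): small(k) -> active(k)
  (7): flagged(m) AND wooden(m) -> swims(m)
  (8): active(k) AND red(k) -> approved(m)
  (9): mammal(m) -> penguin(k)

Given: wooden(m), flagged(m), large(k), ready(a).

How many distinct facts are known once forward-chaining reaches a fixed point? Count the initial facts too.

[1] (3) [ready(a) AND wooden(m) -> red(k)]; (7) [flagged(m) AND wooden(m) -> swims(m)]. ⇒ new: red(k), swims(m).
[2] (1) [red(k) AND swims(m) -> small(k)]. ⇒ new: small(k).
[3] (4) [large(k) AND small(k) -> blue(m)]; (6) [small(k) -> active(k)]. ⇒ new: blue(m), active(k).
[4] (2) [active(k) AND small(k) -> visible(m)]; (8) [active(k) AND red(k) -> approved(m)]. ⇒ new: visible(m), approved(m).
Closure: {active(k), approved(m), blue(m), flagged(m), large(k), ready(a), red(k), small(k), swims(m), visible(m), wooden(m)} — 11 facts.

11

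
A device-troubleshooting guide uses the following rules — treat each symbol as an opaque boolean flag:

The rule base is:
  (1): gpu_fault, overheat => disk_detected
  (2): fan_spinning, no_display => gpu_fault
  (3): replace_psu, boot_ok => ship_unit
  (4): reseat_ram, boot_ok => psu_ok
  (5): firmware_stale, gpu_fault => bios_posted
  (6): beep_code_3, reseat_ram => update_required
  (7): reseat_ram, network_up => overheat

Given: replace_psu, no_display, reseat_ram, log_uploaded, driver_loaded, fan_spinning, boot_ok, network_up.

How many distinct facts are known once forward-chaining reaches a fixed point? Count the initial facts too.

13

Round 1: (2) [fan_spinning, no_display => gpu_fault]; (3) [replace_psu, boot_ok => ship_unit]; (4) [reseat_ram, boot_ok => psu_ok]; (7) [reseat_ram, network_up => overheat]. New: gpu_fault, ship_unit, psu_ok, overheat.
Round 2: (1) [gpu_fault, overheat => disk_detected]. New: disk_detected.
Closure: {boot_ok, disk_detected, driver_loaded, fan_spinning, gpu_fault, log_uploaded, network_up, no_display, overheat, psu_ok, replace_psu, reseat_ram, ship_unit} — 13 facts.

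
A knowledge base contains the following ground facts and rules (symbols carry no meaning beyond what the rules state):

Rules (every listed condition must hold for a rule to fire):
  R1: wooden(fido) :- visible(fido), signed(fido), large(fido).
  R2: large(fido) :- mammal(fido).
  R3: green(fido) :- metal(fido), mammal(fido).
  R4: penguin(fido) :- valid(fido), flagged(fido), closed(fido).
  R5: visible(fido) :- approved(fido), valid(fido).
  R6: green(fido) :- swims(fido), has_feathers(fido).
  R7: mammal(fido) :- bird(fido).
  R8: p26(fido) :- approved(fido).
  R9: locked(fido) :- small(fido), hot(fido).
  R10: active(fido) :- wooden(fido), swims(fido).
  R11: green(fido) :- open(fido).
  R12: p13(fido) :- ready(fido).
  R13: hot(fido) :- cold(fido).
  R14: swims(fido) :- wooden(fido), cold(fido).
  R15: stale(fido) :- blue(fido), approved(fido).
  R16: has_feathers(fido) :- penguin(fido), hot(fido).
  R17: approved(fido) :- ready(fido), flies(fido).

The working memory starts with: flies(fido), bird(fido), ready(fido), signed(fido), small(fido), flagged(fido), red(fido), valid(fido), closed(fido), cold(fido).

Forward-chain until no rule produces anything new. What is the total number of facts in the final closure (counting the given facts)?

[1] R4 [penguin(fido) :- valid(fido), flagged(fido), closed(fido).]; R7 [mammal(fido) :- bird(fido).]; R12 [p13(fido) :- ready(fido).]; R13 [hot(fido) :- cold(fido).]; R17 [approved(fido) :- ready(fido), flies(fido).]. ⇒ new: penguin(fido), mammal(fido), p13(fido), hot(fido), approved(fido).
[2] R2 [large(fido) :- mammal(fido).]; R5 [visible(fido) :- approved(fido), valid(fido).]; R8 [p26(fido) :- approved(fido).]; R9 [locked(fido) :- small(fido), hot(fido).]; R16 [has_feathers(fido) :- penguin(fido), hot(fido).]. ⇒ new: large(fido), visible(fido), p26(fido), locked(fido), has_feathers(fido).
[3] R1 [wooden(fido) :- visible(fido), signed(fido), large(fido).]. ⇒ new: wooden(fido).
[4] R14 [swims(fido) :- wooden(fido), cold(fido).]. ⇒ new: swims(fido).
[5] R6 [green(fido) :- swims(fido), has_feathers(fido).]; R10 [active(fido) :- wooden(fido), swims(fido).]. ⇒ new: green(fido), active(fido).
Closure: {active(fido), approved(fido), bird(fido), closed(fido), cold(fido), flagged(fido), flies(fido), green(fido), has_feathers(fido), hot(fido), large(fido), locked(fido), mammal(fido), p13(fido), p26(fido), penguin(fido), ready(fido), red(fido), signed(fido), small(fido), swims(fido), valid(fido), visible(fido), wooden(fido)} — 24 facts.

24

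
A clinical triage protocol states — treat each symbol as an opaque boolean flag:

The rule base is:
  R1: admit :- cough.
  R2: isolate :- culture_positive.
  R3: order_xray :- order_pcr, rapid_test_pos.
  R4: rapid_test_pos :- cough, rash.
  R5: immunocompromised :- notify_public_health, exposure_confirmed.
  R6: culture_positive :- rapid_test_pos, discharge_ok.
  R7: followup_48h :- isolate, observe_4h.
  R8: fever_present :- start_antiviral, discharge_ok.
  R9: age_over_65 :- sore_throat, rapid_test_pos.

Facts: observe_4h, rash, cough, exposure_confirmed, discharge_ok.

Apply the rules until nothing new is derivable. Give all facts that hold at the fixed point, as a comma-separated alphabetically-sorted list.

Round 1: R1 [admit :- cough.]; R4 [rapid_test_pos :- cough, rash.]. Adds admit, rapid_test_pos.
Round 2: R6 [culture_positive :- rapid_test_pos, discharge_ok.]. Adds culture_positive.
Round 3: R2 [isolate :- culture_positive.]. Adds isolate.
Round 4: R7 [followup_48h :- isolate, observe_4h.]. Adds followup_48h.

admit, cough, culture_positive, discharge_ok, exposure_confirmed, followup_48h, isolate, observe_4h, rapid_test_pos, rash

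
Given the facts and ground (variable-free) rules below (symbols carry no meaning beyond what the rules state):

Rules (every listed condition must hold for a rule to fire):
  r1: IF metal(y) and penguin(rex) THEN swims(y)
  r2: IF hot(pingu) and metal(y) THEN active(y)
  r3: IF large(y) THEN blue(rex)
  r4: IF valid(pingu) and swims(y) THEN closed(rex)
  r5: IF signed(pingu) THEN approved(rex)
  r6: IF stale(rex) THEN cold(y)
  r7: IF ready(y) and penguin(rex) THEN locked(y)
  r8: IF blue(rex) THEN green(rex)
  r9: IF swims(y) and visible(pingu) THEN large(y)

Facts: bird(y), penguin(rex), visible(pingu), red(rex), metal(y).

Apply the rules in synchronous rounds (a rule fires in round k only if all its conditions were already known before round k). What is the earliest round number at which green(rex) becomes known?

Round 1 — r1, derive swims(y).
Round 2 — r9, derive large(y).
Round 3 — r3, derive blue(rex).
Round 4 — r8, derive green(rex).
green(rex) first appears in round 4.

4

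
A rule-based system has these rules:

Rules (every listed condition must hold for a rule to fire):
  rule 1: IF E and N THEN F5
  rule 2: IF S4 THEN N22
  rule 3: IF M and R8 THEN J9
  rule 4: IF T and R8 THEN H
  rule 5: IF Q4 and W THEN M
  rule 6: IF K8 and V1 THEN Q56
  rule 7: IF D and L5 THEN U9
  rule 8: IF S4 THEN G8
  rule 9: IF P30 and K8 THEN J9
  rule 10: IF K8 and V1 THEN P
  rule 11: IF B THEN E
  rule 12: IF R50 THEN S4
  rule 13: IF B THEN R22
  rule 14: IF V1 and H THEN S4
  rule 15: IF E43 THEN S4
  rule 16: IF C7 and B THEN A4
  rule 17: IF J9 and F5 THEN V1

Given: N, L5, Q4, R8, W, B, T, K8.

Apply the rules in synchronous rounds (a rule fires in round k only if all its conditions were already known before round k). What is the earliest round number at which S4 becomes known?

Round 1 — rule 4, rule 5, rule 11, rule 13, derive H, M, E, R22.
Round 2 — rule 1, rule 3, derive F5, J9.
Round 3 — rule 17, derive V1.
Round 4 — rule 6, rule 10, rule 14, derive Q56, P, S4.
S4 first appears in round 4.

4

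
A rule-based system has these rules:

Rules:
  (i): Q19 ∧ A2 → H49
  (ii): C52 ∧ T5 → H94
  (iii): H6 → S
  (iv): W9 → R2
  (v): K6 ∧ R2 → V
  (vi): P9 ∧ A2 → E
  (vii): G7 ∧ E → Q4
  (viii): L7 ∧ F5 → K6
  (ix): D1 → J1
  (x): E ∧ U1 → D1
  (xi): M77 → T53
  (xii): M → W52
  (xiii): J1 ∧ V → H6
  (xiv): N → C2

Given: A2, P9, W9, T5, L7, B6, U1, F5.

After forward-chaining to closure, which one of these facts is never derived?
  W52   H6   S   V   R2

W52

[1] (iv) [W9 → R2]; (vi) [P9 ∧ A2 → E]; (viii) [L7 ∧ F5 → K6]. ⇒ new: R2, E, K6.
[2] (v) [K6 ∧ R2 → V]; (x) [E ∧ U1 → D1]. ⇒ new: V, D1.
[3] (ix) [D1 → J1]. ⇒ new: J1.
[4] (xiii) [J1 ∧ V → H6]. ⇒ new: H6.
[5] (iii) [H6 → S]. ⇒ new: S.
Derived: R2 (round 1), V (round 2), S (round 5), H6 (round 4). W52 never appears in any round.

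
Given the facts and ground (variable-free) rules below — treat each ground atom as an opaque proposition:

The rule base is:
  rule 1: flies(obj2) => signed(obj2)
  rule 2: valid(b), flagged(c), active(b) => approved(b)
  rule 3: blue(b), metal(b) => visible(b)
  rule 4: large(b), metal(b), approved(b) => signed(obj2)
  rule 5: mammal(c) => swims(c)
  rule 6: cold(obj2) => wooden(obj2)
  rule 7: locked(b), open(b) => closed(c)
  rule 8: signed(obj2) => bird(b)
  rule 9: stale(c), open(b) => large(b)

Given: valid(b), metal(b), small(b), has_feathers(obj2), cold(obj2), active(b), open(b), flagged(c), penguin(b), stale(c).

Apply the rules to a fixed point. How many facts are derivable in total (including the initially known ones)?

[1] rule 2 [valid(b), flagged(c), active(b) => approved(b)]; rule 6 [cold(obj2) => wooden(obj2)]; rule 9 [stale(c), open(b) => large(b)]. ⇒ new: approved(b), wooden(obj2), large(b).
[2] rule 4 [large(b), metal(b), approved(b) => signed(obj2)]. ⇒ new: signed(obj2).
[3] rule 8 [signed(obj2) => bird(b)]. ⇒ new: bird(b).
Closure: {active(b), approved(b), bird(b), cold(obj2), flagged(c), has_feathers(obj2), large(b), metal(b), open(b), penguin(b), signed(obj2), small(b), stale(c), valid(b), wooden(obj2)} — 15 facts.

15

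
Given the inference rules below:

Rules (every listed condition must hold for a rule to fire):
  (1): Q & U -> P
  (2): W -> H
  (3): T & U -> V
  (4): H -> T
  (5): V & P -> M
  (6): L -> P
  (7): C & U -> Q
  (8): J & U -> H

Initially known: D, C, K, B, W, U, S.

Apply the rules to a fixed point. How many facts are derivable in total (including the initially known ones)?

Round 1 fires (2), (7), giving H, Q.
Round 2 fires (1), (4), giving P, T.
Round 3 fires (3), giving V.
Round 4 fires (5), giving M.
Closure: {B, C, D, H, K, M, P, Q, S, T, U, V, W} — 13 facts.

13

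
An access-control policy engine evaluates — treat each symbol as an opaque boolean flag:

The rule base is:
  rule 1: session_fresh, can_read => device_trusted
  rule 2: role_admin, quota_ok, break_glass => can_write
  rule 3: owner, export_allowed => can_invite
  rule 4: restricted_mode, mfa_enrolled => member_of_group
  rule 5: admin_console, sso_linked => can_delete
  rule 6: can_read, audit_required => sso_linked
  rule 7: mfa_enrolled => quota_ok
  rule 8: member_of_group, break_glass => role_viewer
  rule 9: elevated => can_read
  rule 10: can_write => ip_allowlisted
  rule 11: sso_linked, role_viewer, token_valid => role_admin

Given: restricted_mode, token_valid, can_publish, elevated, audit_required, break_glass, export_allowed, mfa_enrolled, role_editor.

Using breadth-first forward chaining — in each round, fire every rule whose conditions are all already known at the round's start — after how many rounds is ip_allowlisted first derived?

5

Round 1 fires rule 4, rule 7, rule 9, giving member_of_group, quota_ok, can_read.
Round 2 fires rule 6, rule 8, giving sso_linked, role_viewer.
Round 3 fires rule 11, giving role_admin.
Round 4 fires rule 2, giving can_write.
Round 5 fires rule 10, giving ip_allowlisted.
ip_allowlisted first appears in round 5.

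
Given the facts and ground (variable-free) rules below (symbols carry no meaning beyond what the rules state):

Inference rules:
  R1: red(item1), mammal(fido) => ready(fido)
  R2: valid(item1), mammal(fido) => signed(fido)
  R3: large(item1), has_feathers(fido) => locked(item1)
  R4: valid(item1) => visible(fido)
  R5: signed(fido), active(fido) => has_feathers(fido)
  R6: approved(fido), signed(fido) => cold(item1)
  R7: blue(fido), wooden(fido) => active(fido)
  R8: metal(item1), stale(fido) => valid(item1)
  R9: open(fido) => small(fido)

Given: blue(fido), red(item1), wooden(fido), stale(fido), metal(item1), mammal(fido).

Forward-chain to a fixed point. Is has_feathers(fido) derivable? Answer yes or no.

yes

Round 1: R1 [red(item1), mammal(fido) => ready(fido)]; R7 [blue(fido), wooden(fido) => active(fido)]; R8 [metal(item1), stale(fido) => valid(item1)]. Adds ready(fido), active(fido), valid(item1).
Round 2: R2 [valid(item1), mammal(fido) => signed(fido)]; R4 [valid(item1) => visible(fido)]. Adds signed(fido), visible(fido).
Round 3: R5 [signed(fido), active(fido) => has_feathers(fido)]. Adds has_feathers(fido).
has_feathers(fido) appears in round 3, so it is derivable.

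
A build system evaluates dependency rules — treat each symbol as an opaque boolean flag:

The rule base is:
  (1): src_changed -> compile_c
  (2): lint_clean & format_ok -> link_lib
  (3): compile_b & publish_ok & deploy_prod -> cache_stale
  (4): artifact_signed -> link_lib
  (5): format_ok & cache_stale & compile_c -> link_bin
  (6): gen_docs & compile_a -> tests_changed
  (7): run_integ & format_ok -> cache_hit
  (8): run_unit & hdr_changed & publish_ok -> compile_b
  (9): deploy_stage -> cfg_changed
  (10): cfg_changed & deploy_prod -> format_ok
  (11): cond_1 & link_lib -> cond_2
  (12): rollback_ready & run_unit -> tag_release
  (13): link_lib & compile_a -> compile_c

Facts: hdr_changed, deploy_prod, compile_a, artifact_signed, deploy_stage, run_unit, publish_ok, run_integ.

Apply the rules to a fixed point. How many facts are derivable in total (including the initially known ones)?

Round 1 — (4), (8), (9), derive link_lib, compile_b, cfg_changed.
Round 2 — (3), (10), (13), derive cache_stale, format_ok, compile_c.
Round 3 — (5), (7), derive link_bin, cache_hit.
Closure: {artifact_signed, cache_hit, cache_stale, cfg_changed, compile_a, compile_b, compile_c, deploy_prod, deploy_stage, format_ok, hdr_changed, link_bin, link_lib, publish_ok, run_integ, run_unit} — 16 facts.

16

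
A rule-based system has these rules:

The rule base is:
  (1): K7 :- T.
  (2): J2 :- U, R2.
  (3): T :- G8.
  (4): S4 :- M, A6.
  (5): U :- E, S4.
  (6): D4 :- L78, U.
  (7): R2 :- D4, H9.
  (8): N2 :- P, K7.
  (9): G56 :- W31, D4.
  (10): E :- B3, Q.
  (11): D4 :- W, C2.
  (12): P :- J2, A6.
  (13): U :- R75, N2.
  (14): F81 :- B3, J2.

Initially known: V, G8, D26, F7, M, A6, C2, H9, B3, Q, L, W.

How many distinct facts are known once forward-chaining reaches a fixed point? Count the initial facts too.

23

Round 1 fires (3), (4), (10), (11), giving T, S4, E, D4.
Round 2 fires (1), (5), (7), giving K7, U, R2.
Round 3 fires (2), giving J2.
Round 4 fires (12), (14), giving P, F81.
Round 5 fires (8), giving N2.
Closure: {A6, B3, C2, D26, D4, E, F7, F81, G8, H9, J2, K7, L, M, N2, P, Q, R2, S4, T, U, V, W} — 23 facts.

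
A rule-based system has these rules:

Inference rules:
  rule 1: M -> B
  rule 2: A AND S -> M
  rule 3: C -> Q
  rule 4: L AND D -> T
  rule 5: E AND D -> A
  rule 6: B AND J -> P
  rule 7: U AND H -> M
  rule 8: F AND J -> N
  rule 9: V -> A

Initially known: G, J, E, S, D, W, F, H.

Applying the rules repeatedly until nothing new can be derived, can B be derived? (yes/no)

Round 1 — rule 5, rule 8, derive A, N.
Round 2 — rule 2, derive M.
Round 3 — rule 1, derive B.
Round 4 — rule 6, derive P.
B appears in round 3, so it is derivable.

yes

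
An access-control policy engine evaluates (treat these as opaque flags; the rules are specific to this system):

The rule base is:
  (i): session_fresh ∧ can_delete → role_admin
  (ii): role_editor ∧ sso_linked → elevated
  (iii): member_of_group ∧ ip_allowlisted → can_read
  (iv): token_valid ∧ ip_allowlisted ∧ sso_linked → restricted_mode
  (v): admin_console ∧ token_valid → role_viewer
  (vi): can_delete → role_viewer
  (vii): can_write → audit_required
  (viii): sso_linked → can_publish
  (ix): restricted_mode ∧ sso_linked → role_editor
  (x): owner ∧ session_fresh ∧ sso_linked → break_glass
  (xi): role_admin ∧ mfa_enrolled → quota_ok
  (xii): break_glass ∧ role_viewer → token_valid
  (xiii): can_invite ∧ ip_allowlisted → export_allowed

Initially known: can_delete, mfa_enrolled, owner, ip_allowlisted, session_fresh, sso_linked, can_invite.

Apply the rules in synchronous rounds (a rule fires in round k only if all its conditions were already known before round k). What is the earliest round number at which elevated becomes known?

5

[1] (i) [session_fresh ∧ can_delete → role_admin]; (vi) [can_delete → role_viewer]; (viii) [sso_linked → can_publish]; (x) [owner ∧ session_fresh ∧ sso_linked → break_glass]; (xiii) [can_invite ∧ ip_allowlisted → export_allowed]. ⇒ new: role_admin, role_viewer, can_publish, break_glass, export_allowed.
[2] (xi) [role_admin ∧ mfa_enrolled → quota_ok]; (xii) [break_glass ∧ role_viewer → token_valid]. ⇒ new: quota_ok, token_valid.
[3] (iv) [token_valid ∧ ip_allowlisted ∧ sso_linked → restricted_mode]. ⇒ new: restricted_mode.
[4] (ix) [restricted_mode ∧ sso_linked → role_editor]. ⇒ new: role_editor.
[5] (ii) [role_editor ∧ sso_linked → elevated]. ⇒ new: elevated.
elevated first appears in round 5.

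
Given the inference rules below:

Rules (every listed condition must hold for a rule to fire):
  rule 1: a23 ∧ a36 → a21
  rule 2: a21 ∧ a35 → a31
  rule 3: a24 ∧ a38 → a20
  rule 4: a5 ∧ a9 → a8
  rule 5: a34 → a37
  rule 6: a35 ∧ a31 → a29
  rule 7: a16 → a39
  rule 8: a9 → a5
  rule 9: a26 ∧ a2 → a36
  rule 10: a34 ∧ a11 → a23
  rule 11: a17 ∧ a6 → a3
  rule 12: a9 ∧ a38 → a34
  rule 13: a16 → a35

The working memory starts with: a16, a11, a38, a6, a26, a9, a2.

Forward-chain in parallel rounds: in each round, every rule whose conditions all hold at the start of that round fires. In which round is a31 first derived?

Round 1 — rule 7, rule 8, rule 9, rule 12, rule 13, derive a39, a5, a36, a34, a35.
Round 2 — rule 4, rule 5, rule 10, derive a8, a37, a23.
Round 3 — rule 1, derive a21.
Round 4 — rule 2, derive a31.
a31 first appears in round 4.

4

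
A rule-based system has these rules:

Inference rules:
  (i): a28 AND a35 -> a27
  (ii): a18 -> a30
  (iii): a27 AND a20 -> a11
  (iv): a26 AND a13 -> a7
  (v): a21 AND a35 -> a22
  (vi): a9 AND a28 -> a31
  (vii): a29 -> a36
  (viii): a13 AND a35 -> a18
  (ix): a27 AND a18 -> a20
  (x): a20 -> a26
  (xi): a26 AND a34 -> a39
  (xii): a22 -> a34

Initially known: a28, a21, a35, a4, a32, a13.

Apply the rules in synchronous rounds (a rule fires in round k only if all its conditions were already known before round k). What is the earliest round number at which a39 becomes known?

Round 1: (i) [a28 AND a35 -> a27]; (v) [a21 AND a35 -> a22]; (viii) [a13 AND a35 -> a18]. Adds a27, a22, a18.
Round 2: (ii) [a18 -> a30]; (ix) [a27 AND a18 -> a20]; (xii) [a22 -> a34]. Adds a30, a20, a34.
Round 3: (iii) [a27 AND a20 -> a11]; (x) [a20 -> a26]. Adds a11, a26.
Round 4: (iv) [a26 AND a13 -> a7]; (xi) [a26 AND a34 -> a39]. Adds a7, a39.
a39 first appears in round 4.

4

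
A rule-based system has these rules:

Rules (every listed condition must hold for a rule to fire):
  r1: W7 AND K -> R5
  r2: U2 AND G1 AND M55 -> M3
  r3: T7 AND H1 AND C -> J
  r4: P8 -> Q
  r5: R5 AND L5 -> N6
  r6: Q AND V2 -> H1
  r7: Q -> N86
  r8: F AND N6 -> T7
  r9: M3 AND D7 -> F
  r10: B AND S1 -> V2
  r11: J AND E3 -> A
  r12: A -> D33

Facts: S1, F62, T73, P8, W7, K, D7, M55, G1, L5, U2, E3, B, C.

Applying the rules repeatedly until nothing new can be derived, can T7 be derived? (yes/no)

yes

Round 1 fires r1, r2, r4, r10, giving R5, M3, Q, V2.
Round 2 fires r5, r6, r7, r9, giving N6, H1, N86, F.
Round 3 fires r8, giving T7.
Round 4 fires r3, giving J.
Round 5 fires r11, giving A.
Round 6 fires r12, giving D33.
T7 appears in round 3, so it is derivable.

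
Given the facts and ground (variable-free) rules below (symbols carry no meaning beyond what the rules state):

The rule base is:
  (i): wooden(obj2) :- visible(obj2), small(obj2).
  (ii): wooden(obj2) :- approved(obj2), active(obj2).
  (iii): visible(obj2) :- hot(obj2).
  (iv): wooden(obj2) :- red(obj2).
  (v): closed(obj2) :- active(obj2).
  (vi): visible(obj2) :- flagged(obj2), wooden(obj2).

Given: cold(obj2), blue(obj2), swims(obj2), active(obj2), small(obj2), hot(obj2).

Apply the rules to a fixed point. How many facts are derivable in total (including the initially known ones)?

Round 1 fires (iii), (v), giving visible(obj2), closed(obj2).
Round 2 fires (i), giving wooden(obj2).
Closure: {active(obj2), blue(obj2), closed(obj2), cold(obj2), hot(obj2), small(obj2), swims(obj2), visible(obj2), wooden(obj2)} — 9 facts.

9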